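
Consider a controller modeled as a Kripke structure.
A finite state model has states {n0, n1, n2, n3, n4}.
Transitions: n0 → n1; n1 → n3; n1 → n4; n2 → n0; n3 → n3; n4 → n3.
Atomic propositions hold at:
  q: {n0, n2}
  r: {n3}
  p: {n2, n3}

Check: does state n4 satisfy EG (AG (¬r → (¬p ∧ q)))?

No

Sat(¬r) = {n0, n1, n2, n4}
Sat(¬p) = {n0, n1, n4}
Sat(¬p ∧ q) = {n0}
Sat(¬r → (¬p ∧ q)) = {n0, n3}
AG (¬r → (¬p ∧ q)): greatest fixpoint, start Z0 = {n0, n3}, keep only states in Sat with every successor in Z. Z1 = {n3}; fixed.
Sat(AG (¬r → (¬p ∧ q))) = {n3}
EG (AG (¬r → (¬p ∧ q))): greatest fixpoint, start Z0 = {n3}, keep only states in Sat with some successor in Z. Already a fixed point.
Sat(EG (AG (¬r → (¬p ∧ q)))) = {n3}
n4 ∉ Sat(EG (AG (¬r → (¬p ∧ q)))) = {n3}, so the formula does not hold at n4.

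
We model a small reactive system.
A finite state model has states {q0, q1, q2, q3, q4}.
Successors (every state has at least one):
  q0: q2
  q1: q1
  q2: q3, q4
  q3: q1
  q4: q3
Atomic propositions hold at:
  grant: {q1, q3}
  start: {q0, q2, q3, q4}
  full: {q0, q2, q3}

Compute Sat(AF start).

AF start: least fixpoint, start Z0 = {q0, q2, q3, q4}, add states with every successor in Z. Already a fixed point.
Sat(AF start) = {q0, q2, q3, q4}

{q0, q2, q3, q4}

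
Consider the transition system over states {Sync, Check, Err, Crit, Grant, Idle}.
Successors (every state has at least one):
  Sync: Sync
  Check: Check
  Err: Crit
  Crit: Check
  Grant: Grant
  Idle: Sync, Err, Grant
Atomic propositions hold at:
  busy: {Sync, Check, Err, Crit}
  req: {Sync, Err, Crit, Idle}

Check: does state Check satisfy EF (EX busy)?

Yes

Sat(EX busy) = {s : some successor in {Sync, Check, Err, Crit}} = {Sync, Check, Err, Crit, Idle}
EF (EX busy): least fixpoint, start Z0 = {Sync, Check, Err, Crit, Idle}, add states with some successor in Z. Already a fixed point.
Sat(EF (EX busy)) = {Sync, Check, Err, Crit, Idle}
Check ∈ Sat(EF (EX busy)) = {Sync, Check, Err, Crit, Idle}, so the formula holds at Check.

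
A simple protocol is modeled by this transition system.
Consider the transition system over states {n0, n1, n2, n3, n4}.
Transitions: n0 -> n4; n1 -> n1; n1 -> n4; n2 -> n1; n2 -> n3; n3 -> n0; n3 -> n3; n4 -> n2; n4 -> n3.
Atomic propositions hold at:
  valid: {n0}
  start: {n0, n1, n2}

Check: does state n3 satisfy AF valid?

AF valid: least fixpoint, start Z0 = {n0}, add states with every successor in Z. Already a fixed point.
Sat(AF valid) = {n0}
n3 ∉ Sat(AF valid) = {n0}, so the formula does not hold at n3.

No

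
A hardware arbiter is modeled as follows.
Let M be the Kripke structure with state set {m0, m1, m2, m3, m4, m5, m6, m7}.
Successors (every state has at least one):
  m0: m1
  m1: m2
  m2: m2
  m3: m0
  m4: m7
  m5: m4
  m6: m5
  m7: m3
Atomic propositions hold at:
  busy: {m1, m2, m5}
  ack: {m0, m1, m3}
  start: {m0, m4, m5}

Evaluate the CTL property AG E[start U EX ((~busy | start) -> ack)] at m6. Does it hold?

No

Sat(~busy) = {m0, m3, m4, m6, m7}
Sat(~busy | start) = {m0, m3, m4, m5, m6, m7}
Sat((~busy | start) -> ack) = {m0, m1, m2, m3}
Sat(EX ((~busy | start) -> ack)) = {s : some successor in {m0, m1, m2, m3}} = {m0, m1, m2, m3, m7}
E[start U EX ((~busy | start) -> ack)]: least fixpoint, start Z0 = Sat(EX ((~busy | start) -> ack)) = {m0, m1, m2, m3, m7}, add states in Sat(start) with some successor in Z. Z1 = {m0, m1, m2, m3, m4, m7}; Z2 = {m0, m1, m2, m3, m4, m5, m7}; fixed.
Sat(E[start U EX ((~busy | start) -> ack)]) = {m0, m1, m2, m3, m4, m5, m7}
AG E[start U EX ((~busy | start) -> ack)]: greatest fixpoint, start Z0 = {m0, m1, m2, m3, m4, m5, m7}, keep only states in Sat with every successor in Z. Already a fixed point.
Sat(AG E[start U EX ((~busy | start) -> ack)]) = {m0, m1, m2, m3, m4, m5, m7}
m6 ∉ Sat(AG E[start U EX ((~busy | start) -> ack)]) = {m0, m1, m2, m3, m4, m5, m7}, so the formula does not hold at m6.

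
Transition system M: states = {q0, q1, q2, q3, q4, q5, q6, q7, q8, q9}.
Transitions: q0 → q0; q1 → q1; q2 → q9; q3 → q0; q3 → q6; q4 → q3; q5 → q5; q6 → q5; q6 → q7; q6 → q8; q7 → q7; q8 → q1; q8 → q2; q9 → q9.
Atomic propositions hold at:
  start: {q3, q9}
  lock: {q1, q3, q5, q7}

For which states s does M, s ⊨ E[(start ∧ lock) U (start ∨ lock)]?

Sat(start ∧ lock) = {q3}
Sat(start ∨ lock) = {q1, q3, q5, q7, q9}
E[(start ∧ lock) U (start ∨ lock)]: least fixpoint, start Z0 = Sat((start ∨ lock)) = {q1, q3, q5, q7, q9}, add states in Sat(start ∧ lock) with some successor in Z. Already a fixed point.
Sat(E[(start ∧ lock) U (start ∨ lock)]) = {q1, q3, q5, q7, q9}

{q1, q3, q5, q7, q9}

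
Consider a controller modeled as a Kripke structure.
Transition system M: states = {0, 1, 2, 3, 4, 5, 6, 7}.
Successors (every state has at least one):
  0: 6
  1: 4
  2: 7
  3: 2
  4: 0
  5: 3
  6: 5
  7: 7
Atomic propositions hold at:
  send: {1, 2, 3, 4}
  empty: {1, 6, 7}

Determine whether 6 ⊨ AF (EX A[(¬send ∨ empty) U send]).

Sat(¬send) = {0, 5, 6, 7}
Sat(¬send ∨ empty) = {0, 1, 5, 6, 7}
A[(¬send ∨ empty) U send]: least fixpoint, start Z0 = Sat(send) = {1, 2, 3, 4}, add states in Sat(¬send ∨ empty) with every successor in Z. Z1 = {1, 2, 3, 4, 5}; Z2 = {1, 2, 3, 4, 5, 6}; Z3 = {0, 1, 2, 3, 4, 5, 6}; fixed.
Sat(A[(¬send ∨ empty) U send]) = {0, 1, 2, 3, 4, 5, 6}
Sat(EX A[(¬send ∨ empty) U send]) = {s : some successor in {0, 1, 2, 3, 4, 5, 6}} = {0, 1, 3, 4, 5, 6}
AF (EX A[(¬send ∨ empty) U send]): least fixpoint, start Z0 = {0, 1, 3, 4, 5, 6}, add states with every successor in Z. Already a fixed point.
Sat(AF (EX A[(¬send ∨ empty) U send])) = {0, 1, 3, 4, 5, 6}
6 ∈ Sat(AF (EX A[(¬send ∨ empty) U send])) = {0, 1, 3, 4, 5, 6}, so the formula holds at 6.

Yes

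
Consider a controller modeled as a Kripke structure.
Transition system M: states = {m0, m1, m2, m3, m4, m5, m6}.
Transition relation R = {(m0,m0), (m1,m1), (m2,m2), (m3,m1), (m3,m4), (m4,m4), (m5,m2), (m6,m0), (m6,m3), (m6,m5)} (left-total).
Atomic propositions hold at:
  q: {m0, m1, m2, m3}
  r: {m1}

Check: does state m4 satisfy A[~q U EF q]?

No

Sat(~q) = {m4, m5, m6}
EF q: least fixpoint, start Z0 = {m0, m1, m2, m3}, add states with some successor in Z. Z1 = {m0, m1, m2, m3, m5, m6}; fixed.
Sat(EF q) = {m0, m1, m2, m3, m5, m6}
A[~q U EF q]: least fixpoint, start Z0 = Sat(EF q) = {m0, m1, m2, m3, m5, m6}, add states in Sat(~q) with every successor in Z. Already a fixed point.
Sat(A[~q U EF q]) = {m0, m1, m2, m3, m5, m6}
m4 ∉ Sat(A[~q U EF q]) = {m0, m1, m2, m3, m5, m6}, so the formula does not hold at m4.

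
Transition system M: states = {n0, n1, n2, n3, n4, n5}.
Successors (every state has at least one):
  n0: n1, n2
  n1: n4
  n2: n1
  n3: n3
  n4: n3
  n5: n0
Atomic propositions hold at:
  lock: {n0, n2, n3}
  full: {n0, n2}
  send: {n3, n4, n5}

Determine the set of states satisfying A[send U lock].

{n0, n2, n3, n4, n5}

A[send U lock]: least fixpoint, start Z0 = Sat(lock) = {n0, n2, n3}, add states in Sat(send) with every successor in Z. Z1 = {n0, n2, n3, n4, n5}; fixed.
Sat(A[send U lock]) = {n0, n2, n3, n4, n5}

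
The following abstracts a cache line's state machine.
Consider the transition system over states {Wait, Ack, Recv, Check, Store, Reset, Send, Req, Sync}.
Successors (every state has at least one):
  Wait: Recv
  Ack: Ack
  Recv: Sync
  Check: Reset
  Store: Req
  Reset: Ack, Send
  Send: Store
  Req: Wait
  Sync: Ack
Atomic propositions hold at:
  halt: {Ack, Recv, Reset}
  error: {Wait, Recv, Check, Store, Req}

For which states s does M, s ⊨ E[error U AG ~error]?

{Wait, Ack, Recv, Store, Req, Sync}

Sat(~error) = {Ack, Reset, Send, Sync}
AG ~error: greatest fixpoint, start Z0 = {Ack, Reset, Send, Sync}, keep only states in Sat with every successor in Z. Z1 = {Ack, Reset, Sync}; Z2 = {Ack, Sync}; fixed.
Sat(AG ~error) = {Ack, Sync}
E[error U AG ~error]: least fixpoint, start Z0 = Sat(AG ~error) = {Ack, Sync}, add states in Sat(error) with some successor in Z. Z1 = {Ack, Recv, Sync}; Z2 = {Wait, Ack, Recv, Sync}; Z3 = {Wait, Ack, Recv, Req, Sync}; Z4 = {Wait, Ack, Recv, Store, Req, Sync}; fixed.
Sat(E[error U AG ~error]) = {Wait, Ack, Recv, Store, Req, Sync}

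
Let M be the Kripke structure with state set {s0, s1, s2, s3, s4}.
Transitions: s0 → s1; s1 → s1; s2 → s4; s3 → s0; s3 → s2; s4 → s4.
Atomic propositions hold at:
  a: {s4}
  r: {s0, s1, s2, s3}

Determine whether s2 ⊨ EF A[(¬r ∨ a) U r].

Sat(¬r) = {s4}
Sat(¬r ∨ a) = {s4}
A[(¬r ∨ a) U r]: least fixpoint, start Z0 = Sat(r) = {s0, s1, s2, s3}, add states in Sat(¬r ∨ a) with every successor in Z. Already a fixed point.
Sat(A[(¬r ∨ a) U r]) = {s0, s1, s2, s3}
EF A[(¬r ∨ a) U r]: least fixpoint, start Z0 = {s0, s1, s2, s3}, add states with some successor in Z. Already a fixed point.
Sat(EF A[(¬r ∨ a) U r]) = {s0, s1, s2, s3}
s2 ∈ Sat(EF A[(¬r ∨ a) U r]) = {s0, s1, s2, s3}, so the formula holds at s2.

Yes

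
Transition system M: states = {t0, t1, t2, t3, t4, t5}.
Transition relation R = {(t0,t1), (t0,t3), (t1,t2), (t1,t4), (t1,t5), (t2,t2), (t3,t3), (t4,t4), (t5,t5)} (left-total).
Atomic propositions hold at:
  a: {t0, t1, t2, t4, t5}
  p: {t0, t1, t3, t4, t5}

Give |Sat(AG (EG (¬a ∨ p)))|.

3

Sat(¬a) = {t3}
Sat(¬a ∨ p) = {t0, t1, t3, t4, t5}
EG (¬a ∨ p): greatest fixpoint, start Z0 = {t0, t1, t3, t4, t5}, keep only states in Sat with some successor in Z. Already a fixed point.
Sat(EG (¬a ∨ p)) = {t0, t1, t3, t4, t5}
AG (EG (¬a ∨ p)): greatest fixpoint, start Z0 = {t0, t1, t3, t4, t5}, keep only states in Sat with every successor in Z. Z1 = {t0, t3, t4, t5}; Z2 = {t3, t4, t5}; fixed.
Sat(AG (EG (¬a ∨ p))) = {t3, t4, t5}
|Sat(AG (EG (¬a ∨ p)))| = |{t3, t4, t5}| = 3.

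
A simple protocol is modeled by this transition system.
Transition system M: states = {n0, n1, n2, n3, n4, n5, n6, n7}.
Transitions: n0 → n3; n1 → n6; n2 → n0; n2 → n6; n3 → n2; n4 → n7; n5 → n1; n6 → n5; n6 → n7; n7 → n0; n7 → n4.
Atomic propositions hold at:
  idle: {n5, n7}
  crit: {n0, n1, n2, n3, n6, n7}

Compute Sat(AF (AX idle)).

Sat(AX idle) = {s : every successor in {n5, n7}} = {n4, n6}
AF (AX idle): least fixpoint, start Z0 = {n4, n6}, add states with every successor in Z. Z1 = {n1, n4, n6}; Z2 = {n1, n4, n5, n6}; fixed.
Sat(AF (AX idle)) = {n1, n4, n5, n6}

{n1, n4, n5, n6}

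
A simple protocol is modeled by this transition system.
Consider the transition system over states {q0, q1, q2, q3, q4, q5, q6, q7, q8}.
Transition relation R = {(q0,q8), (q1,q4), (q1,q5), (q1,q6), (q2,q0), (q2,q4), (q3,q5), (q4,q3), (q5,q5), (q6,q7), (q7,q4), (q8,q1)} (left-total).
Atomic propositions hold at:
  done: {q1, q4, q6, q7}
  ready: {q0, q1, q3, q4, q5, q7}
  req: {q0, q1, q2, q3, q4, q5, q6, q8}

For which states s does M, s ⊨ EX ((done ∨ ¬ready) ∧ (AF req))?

{q0, q1, q2, q6, q7, q8}

Sat(¬ready) = {q2, q6, q8}
Sat(done ∨ ¬ready) = {q1, q2, q4, q6, q7, q8}
AF req: least fixpoint, start Z0 = {q0, q1, q2, q3, q4, q5, q6, q8}, add states with every successor in Z. Z1 = {q0, q1, q2, q3, q4, q5, q6, q7, q8}; fixed.
Sat(AF req) = {q0, q1, q2, q3, q4, q5, q6, q7, q8}
Sat((done ∨ ¬ready) ∧ (AF req)) = {q1, q2, q4, q6, q7, q8}
Sat(EX ((done ∨ ¬ready) ∧ (AF req))) = {s : some successor in {q1, q2, q4, q6, q7, q8}} = {q0, q1, q2, q6, q7, q8}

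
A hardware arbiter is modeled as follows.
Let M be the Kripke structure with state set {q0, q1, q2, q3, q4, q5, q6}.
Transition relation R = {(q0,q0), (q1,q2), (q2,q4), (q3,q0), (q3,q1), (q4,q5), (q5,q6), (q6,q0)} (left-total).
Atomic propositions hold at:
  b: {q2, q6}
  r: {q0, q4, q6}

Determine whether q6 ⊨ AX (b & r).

No

Sat(b & r) = {q6}
Sat(AX (b & r)) = {s : every successor in {q6}} = {q5}
q6 ∉ Sat(AX (b & r)) = {q5}, so the formula does not hold at q6.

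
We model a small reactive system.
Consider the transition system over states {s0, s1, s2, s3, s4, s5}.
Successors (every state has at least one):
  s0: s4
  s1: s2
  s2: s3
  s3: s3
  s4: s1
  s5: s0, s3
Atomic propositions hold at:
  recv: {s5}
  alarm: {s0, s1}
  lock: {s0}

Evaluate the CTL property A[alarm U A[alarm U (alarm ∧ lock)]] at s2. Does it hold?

Sat(alarm ∧ lock) = {s0}
A[alarm U (alarm ∧ lock)]: least fixpoint, start Z0 = Sat((alarm ∧ lock)) = {s0}, add states in Sat(alarm) with every successor in Z. Already a fixed point.
Sat(A[alarm U (alarm ∧ lock)]) = {s0}
A[alarm U A[alarm U (alarm ∧ lock)]]: least fixpoint, start Z0 = Sat(A[alarm U (alarm ∧ lock)]) = {s0}, add states in Sat(alarm) with every successor in Z. Already a fixed point.
Sat(A[alarm U A[alarm U (alarm ∧ lock)]]) = {s0}
s2 ∉ Sat(A[alarm U A[alarm U (alarm ∧ lock)]]) = {s0}, so the formula does not hold at s2.

No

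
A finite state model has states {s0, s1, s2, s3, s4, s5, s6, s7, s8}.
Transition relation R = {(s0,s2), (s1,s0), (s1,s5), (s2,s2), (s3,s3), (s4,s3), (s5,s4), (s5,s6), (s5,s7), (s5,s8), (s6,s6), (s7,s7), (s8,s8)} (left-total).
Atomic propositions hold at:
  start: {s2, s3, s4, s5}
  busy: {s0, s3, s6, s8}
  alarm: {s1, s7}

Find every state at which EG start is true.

EG start: greatest fixpoint, start Z0 = {s2, s3, s4, s5}, keep only states in Sat with some successor in Z. Already a fixed point.
Sat(EG start) = {s2, s3, s4, s5}

{s2, s3, s4, s5}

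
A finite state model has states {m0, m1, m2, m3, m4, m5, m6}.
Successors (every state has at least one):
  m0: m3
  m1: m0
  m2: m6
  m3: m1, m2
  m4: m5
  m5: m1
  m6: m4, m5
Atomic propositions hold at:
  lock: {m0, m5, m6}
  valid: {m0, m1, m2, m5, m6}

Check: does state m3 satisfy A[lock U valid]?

A[lock U valid]: least fixpoint, start Z0 = Sat(valid) = {m0, m1, m2, m5, m6}, add states in Sat(lock) with every successor in Z. Already a fixed point.
Sat(A[lock U valid]) = {m0, m1, m2, m5, m6}
m3 ∉ Sat(A[lock U valid]) = {m0, m1, m2, m5, m6}, so the formula does not hold at m3.

No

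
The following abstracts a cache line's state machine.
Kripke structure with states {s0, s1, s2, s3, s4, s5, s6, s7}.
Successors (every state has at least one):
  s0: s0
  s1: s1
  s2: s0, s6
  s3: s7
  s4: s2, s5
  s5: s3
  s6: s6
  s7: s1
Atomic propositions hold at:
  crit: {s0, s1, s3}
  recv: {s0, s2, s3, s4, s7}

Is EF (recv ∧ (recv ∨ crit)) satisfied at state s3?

Yes

Sat(recv ∨ crit) = {s0, s1, s2, s3, s4, s7}
Sat(recv ∧ (recv ∨ crit)) = {s0, s2, s3, s4, s7}
EF (recv ∧ (recv ∨ crit)): least fixpoint, start Z0 = {s0, s2, s3, s4, s7}, add states with some successor in Z. Z1 = {s0, s2, s3, s4, s5, s7}; fixed.
Sat(EF (recv ∧ (recv ∨ crit))) = {s0, s2, s3, s4, s5, s7}
s3 ∈ Sat(EF (recv ∧ (recv ∨ crit))) = {s0, s2, s3, s4, s5, s7}, so the formula holds at s3.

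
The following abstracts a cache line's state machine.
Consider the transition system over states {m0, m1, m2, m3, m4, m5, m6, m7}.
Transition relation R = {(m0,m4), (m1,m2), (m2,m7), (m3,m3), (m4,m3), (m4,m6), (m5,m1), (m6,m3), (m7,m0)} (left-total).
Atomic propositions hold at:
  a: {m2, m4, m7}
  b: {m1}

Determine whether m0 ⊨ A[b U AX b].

No

Sat(AX b) = {s : every successor in {m1}} = {m5}
A[b U AX b]: least fixpoint, start Z0 = Sat(AX b) = {m5}, add states in Sat(b) with every successor in Z. Already a fixed point.
Sat(A[b U AX b]) = {m5}
m0 ∉ Sat(A[b U AX b]) = {m5}, so the formula does not hold at m0.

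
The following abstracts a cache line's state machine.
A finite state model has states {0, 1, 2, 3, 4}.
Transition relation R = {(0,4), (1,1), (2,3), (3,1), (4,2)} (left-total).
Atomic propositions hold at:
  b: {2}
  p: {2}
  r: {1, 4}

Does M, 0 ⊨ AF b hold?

AF b: least fixpoint, start Z0 = {2}, add states with every successor in Z. Z1 = {2, 4}; Z2 = {0, 2, 4}; fixed.
Sat(AF b) = {0, 2, 4}
0 ∈ Sat(AF b) = {0, 2, 4}, so the formula holds at 0.

Yes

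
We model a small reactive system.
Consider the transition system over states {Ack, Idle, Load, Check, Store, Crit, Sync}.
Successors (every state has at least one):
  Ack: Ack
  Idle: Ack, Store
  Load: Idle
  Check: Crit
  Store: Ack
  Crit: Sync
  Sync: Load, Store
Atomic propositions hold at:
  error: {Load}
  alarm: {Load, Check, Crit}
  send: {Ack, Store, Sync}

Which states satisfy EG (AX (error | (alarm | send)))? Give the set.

Sat(alarm | send) = {Ack, Load, Check, Store, Crit, Sync}
Sat(error | (alarm | send)) = {Ack, Load, Check, Store, Crit, Sync}
Sat(AX (error | (alarm | send))) = {s : every successor in {Ack, Load, Check, Store, Crit, Sync}} = {Ack, Idle, Check, Store, Crit, Sync}
EG (AX (error | (alarm | send))): greatest fixpoint, start Z0 = {Ack, Idle, Check, Store, Crit, Sync}, keep only states in Sat with some successor in Z. Already a fixed point.
Sat(EG (AX (error | (alarm | send)))) = {Ack, Idle, Check, Store, Crit, Sync}

{Ack, Idle, Check, Store, Crit, Sync}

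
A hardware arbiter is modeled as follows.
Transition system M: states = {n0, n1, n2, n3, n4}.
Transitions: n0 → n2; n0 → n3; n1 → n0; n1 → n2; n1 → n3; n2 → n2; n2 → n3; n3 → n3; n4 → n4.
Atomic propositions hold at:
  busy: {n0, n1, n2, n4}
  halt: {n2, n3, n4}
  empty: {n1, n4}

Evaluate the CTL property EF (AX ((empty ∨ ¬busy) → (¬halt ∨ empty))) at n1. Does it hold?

Sat(¬busy) = {n3}
Sat(empty ∨ ¬busy) = {n1, n3, n4}
Sat(¬halt) = {n0, n1}
Sat(¬halt ∨ empty) = {n0, n1, n4}
Sat((empty ∨ ¬busy) → (¬halt ∨ empty)) = {n0, n1, n2, n4}
Sat(AX ((empty ∨ ¬busy) → (¬halt ∨ empty))) = {s : every successor in {n0, n1, n2, n4}} = {n4}
EF (AX ((empty ∨ ¬busy) → (¬halt ∨ empty))): least fixpoint, start Z0 = {n4}, add states with some successor in Z. Already a fixed point.
Sat(EF (AX ((empty ∨ ¬busy) → (¬halt ∨ empty)))) = {n4}
n1 ∉ Sat(EF (AX ((empty ∨ ¬busy) → (¬halt ∨ empty)))) = {n4}, so the formula does not hold at n1.

No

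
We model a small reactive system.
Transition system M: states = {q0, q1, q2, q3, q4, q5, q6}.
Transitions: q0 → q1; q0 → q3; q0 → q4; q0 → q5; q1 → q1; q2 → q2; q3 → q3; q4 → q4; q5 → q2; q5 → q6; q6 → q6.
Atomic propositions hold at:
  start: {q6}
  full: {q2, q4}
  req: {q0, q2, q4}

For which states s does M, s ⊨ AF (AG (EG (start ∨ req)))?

{q2, q4, q5, q6}

Sat(start ∨ req) = {q0, q2, q4, q6}
EG (start ∨ req): greatest fixpoint, start Z0 = {q0, q2, q4, q6}, keep only states in Sat with some successor in Z. Already a fixed point.
Sat(EG (start ∨ req)) = {q0, q2, q4, q6}
AG (EG (start ∨ req)): greatest fixpoint, start Z0 = {q0, q2, q4, q6}, keep only states in Sat with every successor in Z. Z1 = {q2, q4, q6}; fixed.
Sat(AG (EG (start ∨ req))) = {q2, q4, q6}
AF (AG (EG (start ∨ req))): least fixpoint, start Z0 = {q2, q4, q6}, add states with every successor in Z. Z1 = {q2, q4, q5, q6}; fixed.
Sat(AF (AG (EG (start ∨ req)))) = {q2, q4, q5, q6}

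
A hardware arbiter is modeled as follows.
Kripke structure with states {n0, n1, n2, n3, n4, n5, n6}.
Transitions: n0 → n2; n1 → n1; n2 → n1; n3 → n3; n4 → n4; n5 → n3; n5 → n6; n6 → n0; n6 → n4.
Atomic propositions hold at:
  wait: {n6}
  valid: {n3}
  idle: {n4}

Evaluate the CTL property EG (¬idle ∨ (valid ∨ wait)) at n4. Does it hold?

No

Sat(¬idle) = {n0, n1, n2, n3, n5, n6}
Sat(valid ∨ wait) = {n3, n6}
Sat(¬idle ∨ (valid ∨ wait)) = {n0, n1, n2, n3, n5, n6}
EG (¬idle ∨ (valid ∨ wait)): greatest fixpoint, start Z0 = {n0, n1, n2, n3, n5, n6}, keep only states in Sat with some successor in Z. Already a fixed point.
Sat(EG (¬idle ∨ (valid ∨ wait))) = {n0, n1, n2, n3, n5, n6}
n4 ∉ Sat(EG (¬idle ∨ (valid ∨ wait))) = {n0, n1, n2, n3, n5, n6}, so the formula does not hold at n4.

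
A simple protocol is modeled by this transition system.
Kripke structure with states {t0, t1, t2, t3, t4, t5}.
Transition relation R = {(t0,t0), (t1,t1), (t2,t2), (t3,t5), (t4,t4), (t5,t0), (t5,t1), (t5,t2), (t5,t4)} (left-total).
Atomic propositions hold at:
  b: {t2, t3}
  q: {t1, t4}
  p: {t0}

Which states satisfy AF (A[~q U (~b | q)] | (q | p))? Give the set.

{t0, t1, t3, t4, t5}

Sat(~q) = {t0, t2, t3, t5}
Sat(~b) = {t0, t1, t4, t5}
Sat(~b | q) = {t0, t1, t4, t5}
A[~q U (~b | q)]: least fixpoint, start Z0 = Sat((~b | q)) = {t0, t1, t4, t5}, add states in Sat(~q) with every successor in Z. Z1 = {t0, t1, t3, t4, t5}; fixed.
Sat(A[~q U (~b | q)]) = {t0, t1, t3, t4, t5}
Sat(q | p) = {t0, t1, t4}
Sat(A[~q U (~b | q)] | (q | p)) = {t0, t1, t3, t4, t5}
AF (A[~q U (~b | q)] | (q | p)): least fixpoint, start Z0 = {t0, t1, t3, t4, t5}, add states with every successor in Z. Already a fixed point.
Sat(AF (A[~q U (~b | q)] | (q | p))) = {t0, t1, t3, t4, t5}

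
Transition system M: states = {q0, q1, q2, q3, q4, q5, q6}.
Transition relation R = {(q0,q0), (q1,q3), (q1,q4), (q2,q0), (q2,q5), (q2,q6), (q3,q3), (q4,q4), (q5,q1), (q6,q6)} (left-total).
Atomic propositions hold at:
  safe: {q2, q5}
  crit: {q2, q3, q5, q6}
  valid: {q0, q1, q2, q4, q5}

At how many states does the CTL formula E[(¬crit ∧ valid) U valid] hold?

Sat(¬crit) = {q0, q1, q4}
Sat(¬crit ∧ valid) = {q0, q1, q4}
E[(¬crit ∧ valid) U valid]: least fixpoint, start Z0 = Sat(valid) = {q0, q1, q2, q4, q5}, add states in Sat(¬crit ∧ valid) with some successor in Z. Already a fixed point.
Sat(E[(¬crit ∧ valid) U valid]) = {q0, q1, q2, q4, q5}
|Sat(E[(¬crit ∧ valid) U valid])| = |{q0, q1, q2, q4, q5}| = 5.

5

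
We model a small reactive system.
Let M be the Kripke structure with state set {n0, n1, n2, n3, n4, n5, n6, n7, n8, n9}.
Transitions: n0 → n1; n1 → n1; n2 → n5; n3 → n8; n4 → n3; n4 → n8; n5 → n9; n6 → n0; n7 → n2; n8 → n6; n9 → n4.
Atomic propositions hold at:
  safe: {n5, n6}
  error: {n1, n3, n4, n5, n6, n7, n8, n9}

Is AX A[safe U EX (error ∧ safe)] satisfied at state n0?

No

Sat(error ∧ safe) = {n5, n6}
Sat(EX (error ∧ safe)) = {s : some successor in {n5, n6}} = {n2, n8}
A[safe U EX (error ∧ safe)]: least fixpoint, start Z0 = Sat(EX (error ∧ safe)) = {n2, n8}, add states in Sat(safe) with every successor in Z. Already a fixed point.
Sat(A[safe U EX (error ∧ safe)]) = {n2, n8}
Sat(AX A[safe U EX (error ∧ safe)]) = {s : every successor in {n2, n8}} = {n3, n7}
n0 ∉ Sat(AX A[safe U EX (error ∧ safe)]) = {n3, n7}, so the formula does not hold at n0.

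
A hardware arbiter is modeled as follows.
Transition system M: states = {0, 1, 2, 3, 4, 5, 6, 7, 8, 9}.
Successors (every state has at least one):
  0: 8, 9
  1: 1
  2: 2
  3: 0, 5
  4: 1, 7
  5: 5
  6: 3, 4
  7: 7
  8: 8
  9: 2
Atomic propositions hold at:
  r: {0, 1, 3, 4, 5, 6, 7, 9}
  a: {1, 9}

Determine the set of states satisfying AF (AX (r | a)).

Sat(r | a) = {0, 1, 3, 4, 5, 6, 7, 9}
Sat(AX (r | a)) = {s : every successor in {0, 1, 3, 4, 5, 6, 7, 9}} = {1, 3, 4, 5, 6, 7}
AF (AX (r | a)): least fixpoint, start Z0 = {1, 3, 4, 5, 6, 7}, add states with every successor in Z. Already a fixed point.
Sat(AF (AX (r | a))) = {1, 3, 4, 5, 6, 7}

{1, 3, 4, 5, 6, 7}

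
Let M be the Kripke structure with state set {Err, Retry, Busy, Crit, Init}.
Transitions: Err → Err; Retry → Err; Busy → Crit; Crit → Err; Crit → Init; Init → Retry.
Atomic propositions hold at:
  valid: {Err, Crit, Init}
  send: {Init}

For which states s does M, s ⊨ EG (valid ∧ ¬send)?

{Err, Crit}

Sat(¬send) = {Err, Retry, Busy, Crit}
Sat(valid ∧ ¬send) = {Err, Crit}
EG (valid ∧ ¬send): greatest fixpoint, start Z0 = {Err, Crit}, keep only states in Sat with some successor in Z. Already a fixed point.
Sat(EG (valid ∧ ¬send)) = {Err, Crit}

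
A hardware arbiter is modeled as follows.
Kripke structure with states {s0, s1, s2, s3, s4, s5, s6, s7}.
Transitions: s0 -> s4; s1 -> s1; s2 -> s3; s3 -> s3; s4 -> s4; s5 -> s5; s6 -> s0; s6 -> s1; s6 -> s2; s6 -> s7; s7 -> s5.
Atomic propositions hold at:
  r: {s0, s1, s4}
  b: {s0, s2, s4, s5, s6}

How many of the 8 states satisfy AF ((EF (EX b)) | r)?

Sat(EX b) = {s : some successor in {s0, s2, s4, s5, s6}} = {s0, s4, s5, s6, s7}
EF (EX b): least fixpoint, start Z0 = {s0, s4, s5, s6, s7}, add states with some successor in Z. Already a fixed point.
Sat(EF (EX b)) = {s0, s4, s5, s6, s7}
Sat((EF (EX b)) | r) = {s0, s1, s4, s5, s6, s7}
AF ((EF (EX b)) | r): least fixpoint, start Z0 = {s0, s1, s4, s5, s6, s7}, add states with every successor in Z. Already a fixed point.
Sat(AF ((EF (EX b)) | r)) = {s0, s1, s4, s5, s6, s7}
|Sat(AF ((EF (EX b)) | r))| = |{s0, s1, s4, s5, s6, s7}| = 6.

6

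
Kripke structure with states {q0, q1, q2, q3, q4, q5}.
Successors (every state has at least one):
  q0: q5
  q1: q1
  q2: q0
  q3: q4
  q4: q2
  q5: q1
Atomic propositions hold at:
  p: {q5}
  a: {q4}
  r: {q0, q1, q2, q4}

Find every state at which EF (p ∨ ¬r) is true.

{q0, q2, q3, q4, q5}

Sat(¬r) = {q3, q5}
Sat(p ∨ ¬r) = {q3, q5}
EF (p ∨ ¬r): least fixpoint, start Z0 = {q3, q5}, add states with some successor in Z. Z1 = {q0, q3, q5}; Z2 = {q0, q2, q3, q5}; Z3 = {q0, q2, q3, q4, q5}; fixed.
Sat(EF (p ∨ ¬r)) = {q0, q2, q3, q4, q5}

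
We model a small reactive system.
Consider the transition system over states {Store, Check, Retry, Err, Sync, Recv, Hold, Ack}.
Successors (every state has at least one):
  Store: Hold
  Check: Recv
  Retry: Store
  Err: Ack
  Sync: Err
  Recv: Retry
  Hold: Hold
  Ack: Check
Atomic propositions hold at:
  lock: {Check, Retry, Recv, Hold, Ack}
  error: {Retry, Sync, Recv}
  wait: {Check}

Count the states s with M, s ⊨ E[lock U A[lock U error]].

5

A[lock U error]: least fixpoint, start Z0 = Sat(error) = {Retry, Sync, Recv}, add states in Sat(lock) with every successor in Z. Z1 = {Check, Retry, Sync, Recv}; Z2 = {Check, Retry, Sync, Recv, Ack}; fixed.
Sat(A[lock U error]) = {Check, Retry, Sync, Recv, Ack}
E[lock U A[lock U error]]: least fixpoint, start Z0 = Sat(A[lock U error]) = {Check, Retry, Sync, Recv, Ack}, add states in Sat(lock) with some successor in Z. Already a fixed point.
Sat(E[lock U A[lock U error]]) = {Check, Retry, Sync, Recv, Ack}
|Sat(E[lock U A[lock U error]])| = |{Check, Retry, Sync, Recv, Ack}| = 5.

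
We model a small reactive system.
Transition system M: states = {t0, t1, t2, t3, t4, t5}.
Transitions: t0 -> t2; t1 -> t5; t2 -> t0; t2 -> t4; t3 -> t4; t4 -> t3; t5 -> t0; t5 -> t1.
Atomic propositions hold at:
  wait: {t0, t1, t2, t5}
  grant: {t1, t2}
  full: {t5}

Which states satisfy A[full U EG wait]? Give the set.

{t0, t1, t2, t5}

EG wait: greatest fixpoint, start Z0 = {t0, t1, t2, t5}, keep only states in Sat with some successor in Z. Already a fixed point.
Sat(EG wait) = {t0, t1, t2, t5}
A[full U EG wait]: least fixpoint, start Z0 = Sat(EG wait) = {t0, t1, t2, t5}, add states in Sat(full) with every successor in Z. Already a fixed point.
Sat(A[full U EG wait]) = {t0, t1, t2, t5}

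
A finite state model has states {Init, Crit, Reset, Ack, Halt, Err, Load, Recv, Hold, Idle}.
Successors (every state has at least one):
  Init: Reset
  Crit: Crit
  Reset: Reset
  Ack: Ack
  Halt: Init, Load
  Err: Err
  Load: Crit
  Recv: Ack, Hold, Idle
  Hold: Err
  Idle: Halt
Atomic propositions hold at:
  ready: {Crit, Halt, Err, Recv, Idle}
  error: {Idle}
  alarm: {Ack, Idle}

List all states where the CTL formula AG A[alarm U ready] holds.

A[alarm U ready]: least fixpoint, start Z0 = Sat(ready) = {Crit, Halt, Err, Recv, Idle}, add states in Sat(alarm) with every successor in Z. Already a fixed point.
Sat(A[alarm U ready]) = {Crit, Halt, Err, Recv, Idle}
AG A[alarm U ready]: greatest fixpoint, start Z0 = {Crit, Halt, Err, Recv, Idle}, keep only states in Sat with every successor in Z. Z1 = {Crit, Err, Idle}; Z2 = {Crit, Err}; fixed.
Sat(AG A[alarm U ready]) = {Crit, Err}

{Crit, Err}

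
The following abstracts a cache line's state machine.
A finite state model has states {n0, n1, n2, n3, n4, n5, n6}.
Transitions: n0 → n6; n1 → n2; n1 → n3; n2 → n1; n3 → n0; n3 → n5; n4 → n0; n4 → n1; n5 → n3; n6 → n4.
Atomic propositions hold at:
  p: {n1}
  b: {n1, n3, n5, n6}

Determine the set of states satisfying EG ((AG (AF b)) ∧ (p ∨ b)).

{n1, n3, n5}

AF b: least fixpoint, start Z0 = {n1, n3, n5, n6}, add states with every successor in Z. Z1 = {n0, n1, n2, n3, n5, n6}; Z2 = {n0, n1, n2, n3, n4, n5, n6}; fixed.
Sat(AF b) = {n0, n1, n2, n3, n4, n5, n6}
AG (AF b): greatest fixpoint, start Z0 = {n0, n1, n2, n3, n4, n5, n6}, keep only states in Sat with every successor in Z. Already a fixed point.
Sat(AG (AF b)) = {n0, n1, n2, n3, n4, n5, n6}
Sat(p ∨ b) = {n1, n3, n5, n6}
Sat((AG (AF b)) ∧ (p ∨ b)) = {n1, n3, n5, n6}
EG ((AG (AF b)) ∧ (p ∨ b)): greatest fixpoint, start Z0 = {n1, n3, n5, n6}, keep only states in Sat with some successor in Z. Z1 = {n1, n3, n5}; fixed.
Sat(EG ((AG (AF b)) ∧ (p ∨ b))) = {n1, n3, n5}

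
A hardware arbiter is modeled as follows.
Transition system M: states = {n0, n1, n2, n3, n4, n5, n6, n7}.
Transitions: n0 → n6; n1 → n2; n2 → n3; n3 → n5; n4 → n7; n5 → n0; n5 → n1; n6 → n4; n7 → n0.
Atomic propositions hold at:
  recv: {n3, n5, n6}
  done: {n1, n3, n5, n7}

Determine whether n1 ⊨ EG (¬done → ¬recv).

Sat(¬done) = {n0, n2, n4, n6}
Sat(¬recv) = {n0, n1, n2, n4, n7}
Sat(¬done → ¬recv) = {n0, n1, n2, n3, n4, n5, n7}
EG (¬done → ¬recv): greatest fixpoint, start Z0 = {n0, n1, n2, n3, n4, n5, n7}, keep only states in Sat with some successor in Z. Z1 = {n1, n2, n3, n4, n5, n7}; Z2 = {n1, n2, n3, n4, n5}; Z3 = {n1, n2, n3, n5}; fixed.
Sat(EG (¬done → ¬recv)) = {n1, n2, n3, n5}
n1 ∈ Sat(EG (¬done → ¬recv)) = {n1, n2, n3, n5}, so the formula holds at n1.

Yes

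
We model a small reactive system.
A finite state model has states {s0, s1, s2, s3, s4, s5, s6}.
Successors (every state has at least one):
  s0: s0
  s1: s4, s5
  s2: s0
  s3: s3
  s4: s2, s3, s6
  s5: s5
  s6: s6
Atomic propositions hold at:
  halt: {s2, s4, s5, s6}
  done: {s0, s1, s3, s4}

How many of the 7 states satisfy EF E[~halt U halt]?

5

Sat(~halt) = {s0, s1, s3}
E[~halt U halt]: least fixpoint, start Z0 = Sat(halt) = {s2, s4, s5, s6}, add states in Sat(~halt) with some successor in Z. Z1 = {s1, s2, s4, s5, s6}; fixed.
Sat(E[~halt U halt]) = {s1, s2, s4, s5, s6}
EF E[~halt U halt]: least fixpoint, start Z0 = {s1, s2, s4, s5, s6}, add states with some successor in Z. Already a fixed point.
Sat(EF E[~halt U halt]) = {s1, s2, s4, s5, s6}
|Sat(EF E[~halt U halt])| = |{s1, s2, s4, s5, s6}| = 5.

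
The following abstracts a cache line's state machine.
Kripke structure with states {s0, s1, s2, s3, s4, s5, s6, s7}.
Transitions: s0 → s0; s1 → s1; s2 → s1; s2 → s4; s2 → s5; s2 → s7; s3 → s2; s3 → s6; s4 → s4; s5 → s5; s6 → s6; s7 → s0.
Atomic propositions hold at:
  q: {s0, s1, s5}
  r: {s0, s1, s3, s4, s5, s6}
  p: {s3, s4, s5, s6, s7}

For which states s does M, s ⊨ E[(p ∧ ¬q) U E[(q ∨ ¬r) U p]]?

Sat(¬q) = {s2, s3, s4, s6, s7}
Sat(p ∧ ¬q) = {s3, s4, s6, s7}
Sat(¬r) = {s2, s7}
Sat(q ∨ ¬r) = {s0, s1, s2, s5, s7}
E[(q ∨ ¬r) U p]: least fixpoint, start Z0 = Sat(p) = {s3, s4, s5, s6, s7}, add states in Sat(q ∨ ¬r) with some successor in Z. Z1 = {s2, s3, s4, s5, s6, s7}; fixed.
Sat(E[(q ∨ ¬r) U p]) = {s2, s3, s4, s5, s6, s7}
E[(p ∧ ¬q) U E[(q ∨ ¬r) U p]]: least fixpoint, start Z0 = Sat(E[(q ∨ ¬r) U p]) = {s2, s3, s4, s5, s6, s7}, add states in Sat(p ∧ ¬q) with some successor in Z. Already a fixed point.
Sat(E[(p ∧ ¬q) U E[(q ∨ ¬r) U p]]) = {s2, s3, s4, s5, s6, s7}

{s2, s3, s4, s5, s6, s7}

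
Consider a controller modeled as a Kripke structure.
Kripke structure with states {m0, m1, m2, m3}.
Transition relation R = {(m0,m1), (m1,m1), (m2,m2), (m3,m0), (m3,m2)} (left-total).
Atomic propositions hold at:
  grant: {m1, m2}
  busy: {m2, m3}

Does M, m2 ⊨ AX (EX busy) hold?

Sat(EX busy) = {s : some successor in {m2, m3}} = {m2, m3}
Sat(AX (EX busy)) = {s : every successor in {m2, m3}} = {m2}
m2 ∈ Sat(AX (EX busy)) = {m2}, so the formula holds at m2.

Yes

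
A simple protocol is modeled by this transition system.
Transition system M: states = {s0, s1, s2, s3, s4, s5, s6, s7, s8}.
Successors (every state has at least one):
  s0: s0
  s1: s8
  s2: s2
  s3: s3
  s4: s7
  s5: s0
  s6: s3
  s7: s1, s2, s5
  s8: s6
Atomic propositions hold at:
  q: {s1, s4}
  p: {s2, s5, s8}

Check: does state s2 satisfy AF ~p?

No

Sat(~p) = {s0, s1, s3, s4, s6, s7}
AF ~p: least fixpoint, start Z0 = {s0, s1, s3, s4, s6, s7}, add states with every successor in Z. Z1 = {s0, s1, s3, s4, s5, s6, s7, s8}; fixed.
Sat(AF ~p) = {s0, s1, s3, s4, s5, s6, s7, s8}
s2 ∉ Sat(AF ~p) = {s0, s1, s3, s4, s5, s6, s7, s8}, so the formula does not hold at s2.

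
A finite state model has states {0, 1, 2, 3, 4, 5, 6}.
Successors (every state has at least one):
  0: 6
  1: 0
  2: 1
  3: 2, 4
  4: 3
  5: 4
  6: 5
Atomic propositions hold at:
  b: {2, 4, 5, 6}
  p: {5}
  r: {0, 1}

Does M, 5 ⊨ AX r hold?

Sat(AX r) = {s : every successor in {0, 1}} = {1, 2}
5 ∉ Sat(AX r) = {1, 2}, so the formula does not hold at 5.

No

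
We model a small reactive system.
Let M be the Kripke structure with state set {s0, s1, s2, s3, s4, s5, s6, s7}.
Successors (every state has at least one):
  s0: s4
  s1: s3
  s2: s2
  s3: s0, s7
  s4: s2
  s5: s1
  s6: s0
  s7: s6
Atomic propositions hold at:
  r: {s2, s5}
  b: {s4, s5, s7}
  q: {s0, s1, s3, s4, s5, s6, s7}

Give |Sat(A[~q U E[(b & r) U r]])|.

Sat(~q) = {s2}
Sat(b & r) = {s5}
E[(b & r) U r]: least fixpoint, start Z0 = Sat(r) = {s2, s5}, add states in Sat(b & r) with some successor in Z. Already a fixed point.
Sat(E[(b & r) U r]) = {s2, s5}
A[~q U E[(b & r) U r]]: least fixpoint, start Z0 = Sat(E[(b & r) U r]) = {s2, s5}, add states in Sat(~q) with every successor in Z. Already a fixed point.
Sat(A[~q U E[(b & r) U r]]) = {s2, s5}
|Sat(A[~q U E[(b & r) U r]])| = |{s2, s5}| = 2.

2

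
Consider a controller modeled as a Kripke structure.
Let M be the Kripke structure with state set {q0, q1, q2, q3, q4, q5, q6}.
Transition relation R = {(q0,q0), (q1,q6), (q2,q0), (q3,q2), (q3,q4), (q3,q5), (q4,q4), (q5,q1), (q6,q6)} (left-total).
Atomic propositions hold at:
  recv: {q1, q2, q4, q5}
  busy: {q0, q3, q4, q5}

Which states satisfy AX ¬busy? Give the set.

Sat(¬busy) = {q1, q2, q6}
Sat(AX ¬busy) = {s : every successor in {q1, q2, q6}} = {q1, q5, q6}

{q1, q5, q6}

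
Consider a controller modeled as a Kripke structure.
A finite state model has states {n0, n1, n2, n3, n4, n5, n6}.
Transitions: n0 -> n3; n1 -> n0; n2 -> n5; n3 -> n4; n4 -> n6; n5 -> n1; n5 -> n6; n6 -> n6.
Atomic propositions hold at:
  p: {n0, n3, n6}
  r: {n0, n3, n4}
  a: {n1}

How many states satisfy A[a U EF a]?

3

EF a: least fixpoint, start Z0 = {n1}, add states with some successor in Z. Z1 = {n1, n5}; Z2 = {n1, n2, n5}; fixed.
Sat(EF a) = {n1, n2, n5}
A[a U EF a]: least fixpoint, start Z0 = Sat(EF a) = {n1, n2, n5}, add states in Sat(a) with every successor in Z. Already a fixed point.
Sat(A[a U EF a]) = {n1, n2, n5}
|Sat(A[a U EF a])| = |{n1, n2, n5}| = 3.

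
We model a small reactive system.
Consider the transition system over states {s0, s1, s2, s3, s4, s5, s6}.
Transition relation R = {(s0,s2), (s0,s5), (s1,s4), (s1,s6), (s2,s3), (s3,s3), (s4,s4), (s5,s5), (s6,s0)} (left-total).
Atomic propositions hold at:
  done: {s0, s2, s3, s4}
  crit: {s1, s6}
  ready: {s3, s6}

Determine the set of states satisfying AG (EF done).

EF done: least fixpoint, start Z0 = {s0, s2, s3, s4}, add states with some successor in Z. Z1 = {s0, s1, s2, s3, s4, s6}; fixed.
Sat(EF done) = {s0, s1, s2, s3, s4, s6}
AG (EF done): greatest fixpoint, start Z0 = {s0, s1, s2, s3, s4, s6}, keep only states in Sat with every successor in Z. Z1 = {s1, s2, s3, s4, s6}; Z2 = {s1, s2, s3, s4}; Z3 = {s2, s3, s4}; fixed.
Sat(AG (EF done)) = {s2, s3, s4}

{s2, s3, s4}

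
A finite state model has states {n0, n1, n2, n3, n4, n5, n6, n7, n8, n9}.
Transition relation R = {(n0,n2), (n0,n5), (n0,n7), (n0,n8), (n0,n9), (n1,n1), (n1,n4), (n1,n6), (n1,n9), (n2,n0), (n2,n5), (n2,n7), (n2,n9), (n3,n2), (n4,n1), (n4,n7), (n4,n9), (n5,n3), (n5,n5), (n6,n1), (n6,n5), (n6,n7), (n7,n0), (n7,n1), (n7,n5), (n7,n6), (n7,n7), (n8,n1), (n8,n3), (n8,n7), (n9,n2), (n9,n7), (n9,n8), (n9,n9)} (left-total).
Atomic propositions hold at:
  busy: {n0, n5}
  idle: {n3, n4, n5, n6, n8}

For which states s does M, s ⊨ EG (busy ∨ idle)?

{n0, n5, n6}

Sat(busy ∨ idle) = {n0, n3, n4, n5, n6, n8}
EG (busy ∨ idle): greatest fixpoint, start Z0 = {n0, n3, n4, n5, n6, n8}, keep only states in Sat with some successor in Z. Z1 = {n0, n5, n6, n8}; Z2 = {n0, n5, n6}; fixed.
Sat(EG (busy ∨ idle)) = {n0, n5, n6}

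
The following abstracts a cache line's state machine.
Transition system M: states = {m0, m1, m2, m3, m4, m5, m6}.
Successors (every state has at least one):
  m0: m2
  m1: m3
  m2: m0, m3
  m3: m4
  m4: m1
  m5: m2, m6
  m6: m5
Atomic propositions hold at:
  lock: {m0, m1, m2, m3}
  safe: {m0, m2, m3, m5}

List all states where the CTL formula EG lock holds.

{m0, m2}

EG lock: greatest fixpoint, start Z0 = {m0, m1, m2, m3}, keep only states in Sat with some successor in Z. Z1 = {m0, m1, m2}; Z2 = {m0, m2}; fixed.
Sat(EG lock) = {m0, m2}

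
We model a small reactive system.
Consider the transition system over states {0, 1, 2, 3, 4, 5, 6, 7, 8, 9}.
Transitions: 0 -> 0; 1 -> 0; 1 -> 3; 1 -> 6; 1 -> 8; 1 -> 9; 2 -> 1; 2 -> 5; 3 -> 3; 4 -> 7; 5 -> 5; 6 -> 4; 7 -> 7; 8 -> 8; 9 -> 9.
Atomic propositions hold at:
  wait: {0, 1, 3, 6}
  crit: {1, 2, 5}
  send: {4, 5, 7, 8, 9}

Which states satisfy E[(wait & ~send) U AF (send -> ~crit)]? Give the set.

Sat(~send) = {0, 1, 2, 3, 6}
Sat(wait & ~send) = {0, 1, 3, 6}
Sat(~crit) = {0, 3, 4, 6, 7, 8, 9}
Sat(send -> ~crit) = {0, 1, 2, 3, 4, 6, 7, 8, 9}
AF (send -> ~crit): least fixpoint, start Z0 = {0, 1, 2, 3, 4, 6, 7, 8, 9}, add states with every successor in Z. Already a fixed point.
Sat(AF (send -> ~crit)) = {0, 1, 2, 3, 4, 6, 7, 8, 9}
E[(wait & ~send) U AF (send -> ~crit)]: least fixpoint, start Z0 = Sat(AF (send -> ~crit)) = {0, 1, 2, 3, 4, 6, 7, 8, 9}, add states in Sat(wait & ~send) with some successor in Z. Already a fixed point.
Sat(E[(wait & ~send) U AF (send -> ~crit)]) = {0, 1, 2, 3, 4, 6, 7, 8, 9}

{0, 1, 2, 3, 4, 6, 7, 8, 9}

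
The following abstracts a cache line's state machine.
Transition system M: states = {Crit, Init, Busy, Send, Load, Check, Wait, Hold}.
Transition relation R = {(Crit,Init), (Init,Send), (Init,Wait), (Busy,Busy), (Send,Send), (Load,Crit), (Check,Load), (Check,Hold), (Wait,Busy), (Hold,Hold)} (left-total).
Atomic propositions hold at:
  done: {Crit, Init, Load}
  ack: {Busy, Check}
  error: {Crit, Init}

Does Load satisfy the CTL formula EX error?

Yes

Sat(EX error) = {s : some successor in {Crit, Init}} = {Crit, Load}
Load ∈ Sat(EX error) = {Crit, Load}, so the formula holds at Load.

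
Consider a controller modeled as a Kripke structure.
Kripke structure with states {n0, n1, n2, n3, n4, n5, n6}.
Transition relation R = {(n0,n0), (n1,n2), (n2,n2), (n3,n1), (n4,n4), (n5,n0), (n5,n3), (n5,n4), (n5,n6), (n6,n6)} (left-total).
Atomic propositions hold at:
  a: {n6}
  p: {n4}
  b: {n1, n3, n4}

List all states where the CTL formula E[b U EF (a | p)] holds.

Sat(a | p) = {n4, n6}
EF (a | p): least fixpoint, start Z0 = {n4, n6}, add states with some successor in Z. Z1 = {n4, n5, n6}; fixed.
Sat(EF (a | p)) = {n4, n5, n6}
E[b U EF (a | p)]: least fixpoint, start Z0 = Sat(EF (a | p)) = {n4, n5, n6}, add states in Sat(b) with some successor in Z. Already a fixed point.
Sat(E[b U EF (a | p)]) = {n4, n5, n6}

{n4, n5, n6}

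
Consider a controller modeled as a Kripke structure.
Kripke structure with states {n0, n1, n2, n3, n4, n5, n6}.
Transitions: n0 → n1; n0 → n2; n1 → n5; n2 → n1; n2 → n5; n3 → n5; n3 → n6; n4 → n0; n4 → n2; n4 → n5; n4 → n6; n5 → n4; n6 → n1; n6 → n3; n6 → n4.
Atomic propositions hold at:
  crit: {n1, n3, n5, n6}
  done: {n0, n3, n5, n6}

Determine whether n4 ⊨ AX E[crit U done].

No

E[crit U done]: least fixpoint, start Z0 = Sat(done) = {n0, n3, n5, n6}, add states in Sat(crit) with some successor in Z. Z1 = {n0, n1, n3, n5, n6}; fixed.
Sat(E[crit U done]) = {n0, n1, n3, n5, n6}
Sat(AX E[crit U done]) = {s : every successor in {n0, n1, n3, n5, n6}} = {n1, n2, n3}
n4 ∉ Sat(AX E[crit U done]) = {n1, n2, n3}, so the formula does not hold at n4.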